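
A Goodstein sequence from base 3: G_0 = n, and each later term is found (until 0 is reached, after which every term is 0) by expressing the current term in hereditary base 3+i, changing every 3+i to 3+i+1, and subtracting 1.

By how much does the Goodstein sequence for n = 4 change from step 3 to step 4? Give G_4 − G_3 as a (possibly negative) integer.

[0] 4 ≡ 3 + 1 (base 3). Lift 4: 5. −1: 4.
[1] 4 ≡ 4 (base 4). Lift 5: 5. −1: 4.
[2] 4 ≡ 4 (base 5). Lift 6: 4. −1: 3.
[3] 3 ≡ 3 (base 6). Lift 7: 3. −1: 2.

-1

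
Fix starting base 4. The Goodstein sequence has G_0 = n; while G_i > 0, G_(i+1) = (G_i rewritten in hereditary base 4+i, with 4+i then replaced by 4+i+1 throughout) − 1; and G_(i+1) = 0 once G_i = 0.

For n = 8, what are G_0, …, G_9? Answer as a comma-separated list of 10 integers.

G_0 = 8. HB_4(8) = 2·4. Bump = 10. G_1 = 9.
G_1 = 9. HB_5(9) = 5 + 4. Bump = 10. G_2 = 9.
G_2 = 9. HB_6(9) = 6 + 3. Bump = 10. G_3 = 9.
G_3 = 9. HB_7(9) = 7 + 2. Bump = 10. G_4 = 9.
G_4 = 9. HB_8(9) = 8 + 1. Bump = 10. G_5 = 9.
G_5 = 9. HB_9(9) = 9. Bump = 10. G_6 = 9.
G_6 = 9. HB_10(9) = 9. Bump = 9. G_7 = 8.
G_7 = 8. HB_11(8) = 8. Bump = 8. G_8 = 7.
G_8 = 7. HB_12(7) = 7. Bump = 7. G_9 = 6.

8, 9, 9, 9, 9, 9, 9, 8, 7, 6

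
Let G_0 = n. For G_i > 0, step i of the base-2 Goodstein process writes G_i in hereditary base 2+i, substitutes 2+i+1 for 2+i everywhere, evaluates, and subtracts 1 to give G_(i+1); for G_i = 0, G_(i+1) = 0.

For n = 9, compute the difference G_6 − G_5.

47861573

G_0=9  [base 2] 2^(2 + 1) + 1  →[2↦3]→  3^(3 + 1) + 1 = 82  −1 ⇒ G_1=81
G_1=81  [base 3] 3^(3 + 1)  →[3↦4]→  4^(4 + 1) = 1024  −1 ⇒ G_2=1023
G_2=1023  [base 4] 3·4^4 + 3·4^3 + 3·4^2 + 3·4 + 3  →[4↦5]→  3·5^5 + 3·5^3 + 3·5^2 + 3·5 + 3 = 9843  −1 ⇒ G_3=9842
G_3=9842  [base 5] 3·5^5 + 3·5^3 + 3·5^2 + 3·5 + 2  →[5↦6]→  3·6^6 + 3·6^3 + 3·6^2 + 3·6 + 2 = 140744  −1 ⇒ G_4=140743
G_4=140743  [base 6] 3·6^6 + 3·6^3 + 3·6^2 + 3·6 + 1  →[6↦7]→  3·7^7 + 3·7^3 + 3·7^2 + 3·7 + 1 = 2471827  −1 ⇒ G_5=2471826
G_5=2471826  [base 7] 3·7^7 + 3·7^3 + 3·7^2 + 3·7  →[7↦8]→  3·8^8 + 3·8^3 + 3·8^2 + 3·8 = 50333400  −1 ⇒ G_6=50333399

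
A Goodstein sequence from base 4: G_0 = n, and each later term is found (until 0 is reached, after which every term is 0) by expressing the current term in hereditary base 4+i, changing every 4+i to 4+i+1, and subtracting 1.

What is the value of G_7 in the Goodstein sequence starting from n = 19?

19 —HB4→ 4^2 + 3 —bump→ 5^2 + 3 = 28 —(−1)→ 27
27 —HB5→ 5^2 + 2 —bump→ 6^2 + 2 = 38 —(−1)→ 37
37 —HB6→ 6^2 + 1 —bump→ 7^2 + 1 = 50 —(−1)→ 49
49 —HB7→ 7^2 —bump→ 8^2 = 64 —(−1)→ 63
63 —HB8→ 7·8 + 7 —bump→ 7·9 + 7 = 70 —(−1)→ 69
69 —HB9→ 7·9 + 6 —bump→ 7·10 + 6 = 76 —(−1)→ 75
75 —HB10→ 7·10 + 5 —bump→ 7·11 + 5 = 82 —(−1)→ 81
81 —HB11→ 7·11 + 4 —bump→ 7·12 + 4 = 88 —(−1)→ 87

81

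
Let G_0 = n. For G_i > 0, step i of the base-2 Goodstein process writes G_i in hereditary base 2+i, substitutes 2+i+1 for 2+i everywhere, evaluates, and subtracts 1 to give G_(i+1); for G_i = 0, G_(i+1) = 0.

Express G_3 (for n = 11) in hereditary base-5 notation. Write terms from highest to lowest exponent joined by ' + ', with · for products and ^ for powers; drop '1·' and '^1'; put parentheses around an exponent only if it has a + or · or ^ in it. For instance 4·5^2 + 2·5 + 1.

5^(5 + 1) + 2

11 —HB2→ 2^(2 + 1) + 2 + 1 —bump→ 3^(3 + 1) + 3 + 1 = 85 —(−1)→ 84
84 —HB3→ 3^(3 + 1) + 3 —bump→ 4^(4 + 1) + 4 = 1028 —(−1)→ 1027
1027 —HB4→ 4^(4 + 1) + 3 —bump→ 5^(5 + 1) + 3 = 15628 —(−1)→ 15627
15627 —HB5→ 5^(5 + 1) + 2 —bump→ 6^(6 + 1) + 2 = 279938 —(−1)→ 279937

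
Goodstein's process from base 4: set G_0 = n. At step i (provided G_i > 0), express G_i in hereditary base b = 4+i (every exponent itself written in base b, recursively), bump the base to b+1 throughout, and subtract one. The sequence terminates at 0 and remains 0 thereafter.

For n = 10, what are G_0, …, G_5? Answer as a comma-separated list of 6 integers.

G_0 = 10. HB_4(10) = 2·4 + 2. Bump = 12. G_1 = 11.
G_1 = 11. HB_5(11) = 2·5 + 1. Bump = 13. G_2 = 12.
G_2 = 12. HB_6(12) = 2·6. Bump = 14. G_3 = 13.
G_3 = 13. HB_7(13) = 7 + 6. Bump = 14. G_4 = 13.
G_4 = 13. HB_8(13) = 8 + 5. Bump = 14. G_5 = 13.

10, 11, 12, 13, 13, 13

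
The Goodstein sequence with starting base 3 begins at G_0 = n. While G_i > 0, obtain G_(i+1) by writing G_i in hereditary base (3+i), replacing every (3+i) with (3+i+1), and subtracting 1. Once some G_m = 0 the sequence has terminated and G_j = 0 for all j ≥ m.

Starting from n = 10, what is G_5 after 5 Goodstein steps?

10 —HB3→ 3^2 + 1 —bump→ 4^2 + 1 = 17 —(−1)→ 16
16 —HB4→ 4^2 —bump→ 5^2 = 25 —(−1)→ 24
24 —HB5→ 4·5 + 4 —bump→ 4·6 + 4 = 28 —(−1)→ 27
27 —HB6→ 4·6 + 3 —bump→ 4·7 + 3 = 31 —(−1)→ 30
30 —HB7→ 4·7 + 2 —bump→ 4·8 + 2 = 34 —(−1)→ 33
33 —HB8→ 4·8 + 1 —bump→ 4·9 + 1 = 37 —(−1)→ 36

33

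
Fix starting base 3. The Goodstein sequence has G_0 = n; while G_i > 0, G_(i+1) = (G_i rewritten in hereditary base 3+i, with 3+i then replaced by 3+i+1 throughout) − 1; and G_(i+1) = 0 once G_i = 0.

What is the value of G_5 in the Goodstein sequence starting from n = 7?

i=0: 7 = 2·3 + 1 (b=3); 3→4: 2·4 + 1 = 9; 9−1 = 8
i=1: 8 = 2·4 (b=4); 4→5: 2·5 = 10; 10−1 = 9
i=2: 9 = 5 + 4 (b=5); 5→6: 6 + 4 = 10; 10−1 = 9
i=3: 9 = 6 + 3 (b=6); 6→7: 7 + 3 = 10; 10−1 = 9
i=4: 9 = 7 + 2 (b=7); 7→8: 8 + 2 = 10; 10−1 = 9
i=5: 9 = 8 + 1 (b=8); 8→9: 9 + 1 = 10; 10−1 = 9

9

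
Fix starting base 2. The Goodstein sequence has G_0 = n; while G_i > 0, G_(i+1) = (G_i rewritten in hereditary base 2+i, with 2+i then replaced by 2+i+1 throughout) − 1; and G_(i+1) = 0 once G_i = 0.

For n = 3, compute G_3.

2

(0) 3|_2 = 2 + 1 ↦ 3 + 1|_3 = 4 ⇒ 3
(1) 3|_3 = 3 ↦ 4|_4 = 4 ⇒ 3
(2) 3|_4 = 3 ↦ 3|_5 = 3 ⇒ 2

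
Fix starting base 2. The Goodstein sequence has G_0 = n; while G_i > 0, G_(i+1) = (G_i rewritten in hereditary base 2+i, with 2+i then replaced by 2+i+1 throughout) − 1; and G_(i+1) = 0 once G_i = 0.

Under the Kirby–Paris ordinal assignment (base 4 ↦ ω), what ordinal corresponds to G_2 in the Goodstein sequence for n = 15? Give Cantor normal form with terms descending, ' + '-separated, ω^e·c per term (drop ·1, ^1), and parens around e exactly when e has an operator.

G_0=15  [base 2] 2^(2 + 1) + 2^2 + 2 + 1  →[2↦3]→  3^(3 + 1) + 3^3 + 3 + 1 = 112  −1 ⇒ G_1=111
G_1=111  [base 3] 3^(3 + 1) + 3^3 + 3  →[3↦4]→  4^(4 + 1) + 4^4 + 4 = 1284  −1 ⇒ G_2=1283
G_2=1283  [base 4] 4^(4 + 1) + 4^4 + 3  →[4↦5]→  5^(5 + 1) + 5^5 + 3 = 18753  −1 ⇒ G_3=18752

ω^(ω + 1) + ω^ω + 3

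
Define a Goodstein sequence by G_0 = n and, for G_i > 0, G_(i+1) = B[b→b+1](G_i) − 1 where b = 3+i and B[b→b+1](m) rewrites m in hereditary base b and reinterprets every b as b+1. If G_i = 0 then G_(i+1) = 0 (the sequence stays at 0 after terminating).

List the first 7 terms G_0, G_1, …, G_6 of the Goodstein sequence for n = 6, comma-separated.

6, 7, 7, 7, 7, 7, 6

step 0: 6 = 2·3; sub 4 for 3: 2·4; = 8; G_1 = 8−1 = 7
step 1: 7 = 4 + 3; sub 5 for 4: 5 + 3; = 8; G_2 = 8−1 = 7
step 2: 7 = 5 + 2; sub 6 for 5: 6 + 2; = 8; G_3 = 8−1 = 7
step 3: 7 = 6 + 1; sub 7 for 6: 7 + 1; = 8; G_4 = 8−1 = 7
step 4: 7 = 7; sub 8 for 7: 8; = 8; G_5 = 8−1 = 7
step 5: 7 = 7; sub 9 for 8: 7; = 7; G_6 = 7−1 = 6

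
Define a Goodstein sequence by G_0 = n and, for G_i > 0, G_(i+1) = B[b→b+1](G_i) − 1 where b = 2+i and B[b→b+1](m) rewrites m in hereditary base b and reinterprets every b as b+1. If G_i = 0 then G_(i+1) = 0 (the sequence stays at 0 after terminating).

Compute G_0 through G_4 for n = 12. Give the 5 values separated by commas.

12, 107, 1065, 15685, 280019

step 0: 12 = 2^(2 + 1) + 2^2; sub 3 for 2: 3^(3 + 1) + 3^3; = 108; G_1 = 108−1 = 107
step 1: 107 = 3^(3 + 1) + 2·3^2 + 2·3 + 2; sub 4 for 3: 4^(4 + 1) + 2·4^2 + 2·4 + 2; = 1066; G_2 = 1066−1 = 1065
step 2: 1065 = 4^(4 + 1) + 2·4^2 + 2·4 + 1; sub 5 for 4: 5^(5 + 1) + 2·5^2 + 2·5 + 1; = 15686; G_3 = 15686−1 = 15685
step 3: 15685 = 5^(5 + 1) + 2·5^2 + 2·5; sub 6 for 5: 6^(6 + 1) + 2·6^2 + 2·6; = 280020; G_4 = 280020−1 = 280019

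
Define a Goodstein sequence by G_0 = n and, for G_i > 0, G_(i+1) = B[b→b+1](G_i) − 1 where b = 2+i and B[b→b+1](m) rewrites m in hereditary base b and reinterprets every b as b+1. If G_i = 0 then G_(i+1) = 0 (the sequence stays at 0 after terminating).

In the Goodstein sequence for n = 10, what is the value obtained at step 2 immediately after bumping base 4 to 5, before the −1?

15626

G_0 = 10. HB_2(10) = 2^(2 + 1) + 2. Bump = 84. G_1 = 83.
G_1 = 83. HB_3(83) = 3^(3 + 1) + 2. Bump = 1026. G_2 = 1025.
G_2 = 1025. HB_4(1025) = 4^(4 + 1) + 1. Bump = 15626. G_3 = 15625.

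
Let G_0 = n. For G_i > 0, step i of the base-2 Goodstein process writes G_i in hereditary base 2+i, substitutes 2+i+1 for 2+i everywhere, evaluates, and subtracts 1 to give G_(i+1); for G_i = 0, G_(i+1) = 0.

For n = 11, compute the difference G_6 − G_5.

base 2: 11 = 2^(2 + 1) + 2 + 1; at 3: 3^(3 + 1) + 3 + 1 = 85; next = 84
base 3: 84 = 3^(3 + 1) + 3; at 4: 4^(4 + 1) + 4 = 1028; next = 1027
base 4: 1027 = 4^(4 + 1) + 3; at 5: 5^(5 + 1) + 3 = 15628; next = 15627
base 5: 15627 = 5^(5 + 1) + 2; at 6: 6^(6 + 1) + 2 = 279938; next = 279937
base 6: 279937 = 6^(6 + 1) + 1; at 7: 7^(7 + 1) + 1 = 5764802; next = 5764801
base 7: 5764801 = 7^(7 + 1); at 8: 8^(8 + 1) = 134217728; next = 134217727

128452926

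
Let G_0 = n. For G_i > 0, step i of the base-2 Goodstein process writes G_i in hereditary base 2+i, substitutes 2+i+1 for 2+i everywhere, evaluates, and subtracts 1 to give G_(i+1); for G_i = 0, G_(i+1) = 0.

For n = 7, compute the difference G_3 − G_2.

i=0: 7 = 2^2 + 2 + 1 (b=2); 2→3: 3^3 + 3 + 1 = 31; 31−1 = 30
i=1: 30 = 3^3 + 3 (b=3); 3→4: 4^4 + 4 = 260; 260−1 = 259
i=2: 259 = 4^4 + 3 (b=4); 4→5: 5^5 + 3 = 3128; 3128−1 = 3127

2868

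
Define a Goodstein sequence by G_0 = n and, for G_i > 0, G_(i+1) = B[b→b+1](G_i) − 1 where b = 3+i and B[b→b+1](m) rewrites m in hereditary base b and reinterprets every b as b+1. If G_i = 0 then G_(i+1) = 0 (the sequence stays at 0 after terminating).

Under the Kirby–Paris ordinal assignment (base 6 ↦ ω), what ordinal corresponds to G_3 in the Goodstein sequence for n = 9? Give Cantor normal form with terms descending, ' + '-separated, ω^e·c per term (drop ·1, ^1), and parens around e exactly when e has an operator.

ω·3 + 1

base 3: 9 = 3^2; at 4: 4^2 = 16; next = 15
base 4: 15 = 3·4 + 3; at 5: 3·5 + 3 = 18; next = 17
base 5: 17 = 3·5 + 2; at 6: 3·6 + 2 = 20; next = 19
base 6: 19 = 3·6 + 1; at 7: 3·7 + 1 = 22; next = 21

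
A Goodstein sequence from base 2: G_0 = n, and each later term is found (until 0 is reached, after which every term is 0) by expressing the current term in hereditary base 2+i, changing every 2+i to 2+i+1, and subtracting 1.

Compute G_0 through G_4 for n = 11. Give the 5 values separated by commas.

11, 84, 1027, 15627, 279937

base 2: 11 = 2^(2 + 1) + 2 + 1; at 3: 3^(3 + 1) + 3 + 1 = 85; next = 84
base 3: 84 = 3^(3 + 1) + 3; at 4: 4^(4 + 1) + 4 = 1028; next = 1027
base 4: 1027 = 4^(4 + 1) + 3; at 5: 5^(5 + 1) + 3 = 15628; next = 15627
base 5: 15627 = 5^(5 + 1) + 2; at 6: 6^(6 + 1) + 2 = 279938; next = 279937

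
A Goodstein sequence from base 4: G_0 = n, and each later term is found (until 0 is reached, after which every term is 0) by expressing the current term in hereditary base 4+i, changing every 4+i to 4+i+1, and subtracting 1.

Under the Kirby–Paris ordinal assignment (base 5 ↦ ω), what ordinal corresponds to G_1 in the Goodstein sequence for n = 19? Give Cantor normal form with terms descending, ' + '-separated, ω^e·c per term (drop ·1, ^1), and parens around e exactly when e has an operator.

19 —HB4→ 4^2 + 3 —bump→ 5^2 + 3 = 28 —(−1)→ 27
27 —HB5→ 5^2 + 2 —bump→ 6^2 + 2 = 38 —(−1)→ 37

ω^2 + 2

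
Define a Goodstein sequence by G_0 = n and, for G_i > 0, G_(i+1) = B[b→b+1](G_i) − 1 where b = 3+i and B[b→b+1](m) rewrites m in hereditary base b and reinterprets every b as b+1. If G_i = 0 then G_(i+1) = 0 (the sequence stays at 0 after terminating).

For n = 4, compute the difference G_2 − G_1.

0

G_0 = 4. HB_3(4) = 3 + 1. Bump = 5. G_1 = 4.
G_1 = 4. HB_4(4) = 4. Bump = 5. G_2 = 4.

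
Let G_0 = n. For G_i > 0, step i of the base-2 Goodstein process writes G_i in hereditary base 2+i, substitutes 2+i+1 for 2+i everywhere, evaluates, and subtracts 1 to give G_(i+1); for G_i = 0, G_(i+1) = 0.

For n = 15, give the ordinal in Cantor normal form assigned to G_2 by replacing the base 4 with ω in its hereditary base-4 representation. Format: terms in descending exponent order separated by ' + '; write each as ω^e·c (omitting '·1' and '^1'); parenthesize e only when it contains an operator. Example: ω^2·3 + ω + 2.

G_0 = 15. HB_2(15) = 2^(2 + 1) + 2^2 + 2 + 1. Bump = 112. G_1 = 111.
G_1 = 111. HB_3(111) = 3^(3 + 1) + 3^3 + 3. Bump = 1284. G_2 = 1283.

ω^(ω + 1) + ω^ω + 3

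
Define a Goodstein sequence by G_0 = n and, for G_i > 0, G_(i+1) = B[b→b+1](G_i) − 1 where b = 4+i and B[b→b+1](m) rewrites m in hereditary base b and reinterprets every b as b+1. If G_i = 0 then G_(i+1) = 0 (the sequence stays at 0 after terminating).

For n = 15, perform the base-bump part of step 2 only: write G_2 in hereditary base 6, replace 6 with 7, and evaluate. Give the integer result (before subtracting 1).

22

base 4: 15 = 3·4 + 3; at 5: 3·5 + 3 = 18; next = 17
base 5: 17 = 3·5 + 2; at 6: 3·6 + 2 = 20; next = 19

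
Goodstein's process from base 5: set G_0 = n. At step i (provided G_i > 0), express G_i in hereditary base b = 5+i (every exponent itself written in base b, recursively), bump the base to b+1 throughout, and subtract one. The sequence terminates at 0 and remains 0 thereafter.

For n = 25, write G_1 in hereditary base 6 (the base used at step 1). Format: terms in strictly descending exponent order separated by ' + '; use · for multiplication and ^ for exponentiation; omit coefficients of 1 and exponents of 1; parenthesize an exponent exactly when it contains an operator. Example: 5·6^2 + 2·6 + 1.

5·6 + 5

base 5: 25 = 5^2; at 6: 6^2 = 36; next = 35
base 6: 35 = 5·6 + 5; at 7: 5·7 + 5 = 40; next = 39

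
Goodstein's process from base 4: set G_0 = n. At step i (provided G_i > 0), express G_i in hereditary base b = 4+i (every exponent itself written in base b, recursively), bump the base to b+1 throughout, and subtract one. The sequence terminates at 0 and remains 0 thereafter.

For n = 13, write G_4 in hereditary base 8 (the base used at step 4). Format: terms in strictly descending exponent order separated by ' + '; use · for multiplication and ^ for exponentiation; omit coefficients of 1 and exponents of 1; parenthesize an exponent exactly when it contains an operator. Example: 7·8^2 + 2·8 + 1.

2·8 + 3

base 4: 13 = 3·4 + 1; at 5: 3·5 + 1 = 16; next = 15
base 5: 15 = 3·5; at 6: 3·6 = 18; next = 17
base 6: 17 = 2·6 + 5; at 7: 2·7 + 5 = 19; next = 18
base 7: 18 = 2·7 + 4; at 8: 2·8 + 4 = 20; next = 19
base 8: 19 = 2·8 + 3; at 9: 2·9 + 3 = 21; next = 20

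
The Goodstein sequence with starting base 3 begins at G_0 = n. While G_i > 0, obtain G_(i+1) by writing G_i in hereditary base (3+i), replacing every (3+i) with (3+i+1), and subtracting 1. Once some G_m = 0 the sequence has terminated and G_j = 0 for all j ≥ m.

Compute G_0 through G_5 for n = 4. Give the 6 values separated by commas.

4, 4, 4, 3, 2, 1

[0] 4 ≡ 3 + 1 (base 3). Lift 4: 5. −1: 4.
[1] 4 ≡ 4 (base 4). Lift 5: 5. −1: 4.
[2] 4 ≡ 4 (base 5). Lift 6: 4. −1: 3.
[3] 3 ≡ 3 (base 6). Lift 7: 3. −1: 2.
[4] 2 ≡ 2 (base 7). Lift 8: 2. −1: 1.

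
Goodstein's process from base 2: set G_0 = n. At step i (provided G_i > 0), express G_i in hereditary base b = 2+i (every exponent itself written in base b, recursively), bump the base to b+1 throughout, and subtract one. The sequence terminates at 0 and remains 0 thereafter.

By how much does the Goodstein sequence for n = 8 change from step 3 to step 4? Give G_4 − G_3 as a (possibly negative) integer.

87085

8 —HB2→ 2^(2 + 1) —bump→ 3^(3 + 1) = 81 —(−1)→ 80
80 —HB3→ 2·3^3 + 2·3^2 + 2·3 + 2 —bump→ 2·4^4 + 2·4^2 + 2·4 + 2 = 554 —(−1)→ 553
553 —HB4→ 2·4^4 + 2·4^2 + 2·4 + 1 —bump→ 2·5^5 + 2·5^2 + 2·5 + 1 = 6311 —(−1)→ 6310
6310 —HB5→ 2·5^5 + 2·5^2 + 2·5 —bump→ 2·6^6 + 2·6^2 + 2·6 = 93396 —(−1)→ 93395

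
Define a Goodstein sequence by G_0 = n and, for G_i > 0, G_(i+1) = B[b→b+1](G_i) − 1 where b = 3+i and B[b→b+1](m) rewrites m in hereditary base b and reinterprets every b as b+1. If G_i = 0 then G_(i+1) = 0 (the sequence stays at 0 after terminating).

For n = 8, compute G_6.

[0] 8 ≡ 2·3 + 2 (base 3). Lift 4: 10. −1: 9.
[1] 9 ≡ 2·4 + 1 (base 4). Lift 5: 11. −1: 10.
[2] 10 ≡ 2·5 (base 5). Lift 6: 12. −1: 11.
[3] 11 ≡ 6 + 5 (base 6). Lift 7: 12. −1: 11.
[4] 11 ≡ 7 + 4 (base 7). Lift 8: 12. −1: 11.
[5] 11 ≡ 8 + 3 (base 8). Lift 9: 12. −1: 11.
[6] 11 ≡ 9 + 2 (base 9). Lift 10: 12. −1: 11.

11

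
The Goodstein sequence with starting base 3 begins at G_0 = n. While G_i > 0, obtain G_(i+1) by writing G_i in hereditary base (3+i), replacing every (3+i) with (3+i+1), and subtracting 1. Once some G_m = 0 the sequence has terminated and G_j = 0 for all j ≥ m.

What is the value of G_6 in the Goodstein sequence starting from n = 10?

36

G_0 = 10. HB_3(10) = 3^2 + 1. Bump = 17. G_1 = 16.
G_1 = 16. HB_4(16) = 4^2. Bump = 25. G_2 = 24.
G_2 = 24. HB_5(24) = 4·5 + 4. Bump = 28. G_3 = 27.
G_3 = 27. HB_6(27) = 4·6 + 3. Bump = 31. G_4 = 30.
G_4 = 30. HB_7(30) = 4·7 + 2. Bump = 34. G_5 = 33.
G_5 = 33. HB_8(33) = 4·8 + 1. Bump = 37. G_6 = 36.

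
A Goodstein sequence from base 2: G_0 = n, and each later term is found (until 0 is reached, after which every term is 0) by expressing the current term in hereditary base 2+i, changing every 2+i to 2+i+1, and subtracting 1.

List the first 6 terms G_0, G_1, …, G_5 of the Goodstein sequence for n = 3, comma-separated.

[0] 3 ≡ 2 + 1 (base 2). Lift 3: 4. −1: 3.
[1] 3 ≡ 3 (base 3). Lift 4: 4. −1: 3.
[2] 3 ≡ 3 (base 4). Lift 5: 3. −1: 2.
[3] 2 ≡ 2 (base 5). Lift 6: 2. −1: 1.
[4] 1 ≡ 1 (base 6). Lift 7: 1. −1: 0.

3, 3, 3, 2, 1, 0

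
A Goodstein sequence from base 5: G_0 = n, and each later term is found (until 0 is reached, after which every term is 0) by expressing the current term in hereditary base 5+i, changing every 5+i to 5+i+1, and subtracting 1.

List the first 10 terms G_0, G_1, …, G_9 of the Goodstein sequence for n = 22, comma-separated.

22, 25, 28, 31, 33, 35, 37, 39, 41, 43

step 0: 22 = 4·5 + 2; sub 6 for 5: 4·6 + 2; = 26; G_1 = 26−1 = 25
step 1: 25 = 4·6 + 1; sub 7 for 6: 4·7 + 1; = 29; G_2 = 29−1 = 28
step 2: 28 = 4·7; sub 8 for 7: 4·8; = 32; G_3 = 32−1 = 31
step 3: 31 = 3·8 + 7; sub 9 for 8: 3·9 + 7; = 34; G_4 = 34−1 = 33
step 4: 33 = 3·9 + 6; sub 10 for 9: 3·10 + 6; = 36; G_5 = 36−1 = 35
step 5: 35 = 3·10 + 5; sub 11 for 10: 3·11 + 5; = 38; G_6 = 38−1 = 37
step 6: 37 = 3·11 + 4; sub 12 for 11: 3·12 + 4; = 40; G_7 = 40−1 = 39
step 7: 39 = 3·12 + 3; sub 13 for 12: 3·13 + 3; = 42; G_8 = 42−1 = 41
step 8: 41 = 3·13 + 2; sub 14 for 13: 3·14 + 2; = 44; G_9 = 44−1 = 43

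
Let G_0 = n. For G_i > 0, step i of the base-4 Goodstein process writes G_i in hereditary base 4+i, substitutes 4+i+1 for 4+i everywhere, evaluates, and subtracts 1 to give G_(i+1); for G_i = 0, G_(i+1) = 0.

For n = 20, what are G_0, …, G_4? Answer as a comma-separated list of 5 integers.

[0] 20 ≡ 4^2 + 4 (base 4). Lift 5: 30. −1: 29.
[1] 29 ≡ 5^2 + 4 (base 5). Lift 6: 40. −1: 39.
[2] 39 ≡ 6^2 + 3 (base 6). Lift 7: 52. −1: 51.
[3] 51 ≡ 7^2 + 2 (base 7). Lift 8: 66. −1: 65.

20, 29, 39, 51, 65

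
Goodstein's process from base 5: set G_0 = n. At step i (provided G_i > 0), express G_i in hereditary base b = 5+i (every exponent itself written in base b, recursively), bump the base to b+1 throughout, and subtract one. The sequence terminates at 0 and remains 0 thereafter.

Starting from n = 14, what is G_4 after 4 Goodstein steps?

18

14 —HB5→ 2·5 + 4 —bump→ 2·6 + 4 = 16 —(−1)→ 15
15 —HB6→ 2·6 + 3 —bump→ 2·7 + 3 = 17 —(−1)→ 16
16 —HB7→ 2·7 + 2 —bump→ 2·8 + 2 = 18 —(−1)→ 17
17 —HB8→ 2·8 + 1 —bump→ 2·9 + 1 = 19 —(−1)→ 18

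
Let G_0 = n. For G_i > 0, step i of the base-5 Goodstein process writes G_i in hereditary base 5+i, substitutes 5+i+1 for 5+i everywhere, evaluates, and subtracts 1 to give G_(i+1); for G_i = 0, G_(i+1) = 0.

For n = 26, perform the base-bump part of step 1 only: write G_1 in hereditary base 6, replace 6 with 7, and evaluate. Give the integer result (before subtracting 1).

49

i=0: 26 = 5^2 + 1 (b=5); 5→6: 6^2 + 1 = 37; 37−1 = 36
i=1: 36 = 6^2 (b=6); 6→7: 7^2 = 49; 49−1 = 48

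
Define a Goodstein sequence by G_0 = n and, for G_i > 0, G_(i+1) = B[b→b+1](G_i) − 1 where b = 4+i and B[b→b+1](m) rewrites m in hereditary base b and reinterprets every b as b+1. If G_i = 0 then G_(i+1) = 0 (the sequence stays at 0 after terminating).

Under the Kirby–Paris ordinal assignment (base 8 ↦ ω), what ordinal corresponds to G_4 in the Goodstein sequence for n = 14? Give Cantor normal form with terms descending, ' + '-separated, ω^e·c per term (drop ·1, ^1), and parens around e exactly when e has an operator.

14 —HB4→ 3·4 + 2 —bump→ 3·5 + 2 = 17 —(−1)→ 16
16 —HB5→ 3·5 + 1 —bump→ 3·6 + 1 = 19 —(−1)→ 18
18 —HB6→ 3·6 —bump→ 3·7 = 21 —(−1)→ 20
20 —HB7→ 2·7 + 6 —bump→ 2·8 + 6 = 22 —(−1)→ 21
21 —HB8→ 2·8 + 5 —bump→ 2·9 + 5 = 23 —(−1)→ 22

ω·2 + 5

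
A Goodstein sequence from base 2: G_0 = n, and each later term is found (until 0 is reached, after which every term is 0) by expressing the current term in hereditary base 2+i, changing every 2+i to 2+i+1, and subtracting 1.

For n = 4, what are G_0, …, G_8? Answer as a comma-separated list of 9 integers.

G_0 = 4. HB_2(4) = 2^2. Bump = 27. G_1 = 26.
G_1 = 26. HB_3(26) = 2·3^2 + 2·3 + 2. Bump = 42. G_2 = 41.
G_2 = 41. HB_4(41) = 2·4^2 + 2·4 + 1. Bump = 61. G_3 = 60.
G_3 = 60. HB_5(60) = 2·5^2 + 2·5. Bump = 84. G_4 = 83.
G_4 = 83. HB_6(83) = 2·6^2 + 6 + 5. Bump = 110. G_5 = 109.
G_5 = 109. HB_7(109) = 2·7^2 + 7 + 4. Bump = 140. G_6 = 139.
G_6 = 139. HB_8(139) = 2·8^2 + 8 + 3. Bump = 174. G_7 = 173.
G_7 = 173. HB_9(173) = 2·9^2 + 9 + 2. Bump = 212. G_8 = 211.

4, 26, 41, 60, 83, 109, 139, 173, 211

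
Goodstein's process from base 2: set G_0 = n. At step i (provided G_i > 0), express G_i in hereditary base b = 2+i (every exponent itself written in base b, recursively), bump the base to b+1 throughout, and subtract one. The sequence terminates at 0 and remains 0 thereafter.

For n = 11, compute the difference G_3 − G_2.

14600

G_0 = 11. HB_2(11) = 2^(2 + 1) + 2 + 1. Bump = 85. G_1 = 84.
G_1 = 84. HB_3(84) = 3^(3 + 1) + 3. Bump = 1028. G_2 = 1027.
G_2 = 1027. HB_4(1027) = 4^(4 + 1) + 3. Bump = 15628. G_3 = 15627.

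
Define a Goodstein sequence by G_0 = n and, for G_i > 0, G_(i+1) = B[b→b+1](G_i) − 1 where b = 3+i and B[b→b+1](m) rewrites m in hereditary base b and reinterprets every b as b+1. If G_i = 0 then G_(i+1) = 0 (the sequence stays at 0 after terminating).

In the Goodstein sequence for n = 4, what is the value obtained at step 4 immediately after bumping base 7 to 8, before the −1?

G_0 = 4. HB_3(4) = 3 + 1. Bump = 5. G_1 = 4.
G_1 = 4. HB_4(4) = 4. Bump = 5. G_2 = 4.
G_2 = 4. HB_5(4) = 4. Bump = 4. G_3 = 3.
G_3 = 3. HB_6(3) = 3. Bump = 3. G_4 = 2.

2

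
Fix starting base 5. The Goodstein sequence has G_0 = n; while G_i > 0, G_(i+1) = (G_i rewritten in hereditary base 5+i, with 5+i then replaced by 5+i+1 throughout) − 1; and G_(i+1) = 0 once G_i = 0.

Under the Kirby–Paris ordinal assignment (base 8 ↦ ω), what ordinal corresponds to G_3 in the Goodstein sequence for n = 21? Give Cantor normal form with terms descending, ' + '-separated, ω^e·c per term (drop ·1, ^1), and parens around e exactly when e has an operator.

ω·3 + 5

[0] 21 ≡ 4·5 + 1 (base 5). Lift 6: 25. −1: 24.
[1] 24 ≡ 4·6 (base 6). Lift 7: 28. −1: 27.
[2] 27 ≡ 3·7 + 6 (base 7). Lift 8: 30. −1: 29.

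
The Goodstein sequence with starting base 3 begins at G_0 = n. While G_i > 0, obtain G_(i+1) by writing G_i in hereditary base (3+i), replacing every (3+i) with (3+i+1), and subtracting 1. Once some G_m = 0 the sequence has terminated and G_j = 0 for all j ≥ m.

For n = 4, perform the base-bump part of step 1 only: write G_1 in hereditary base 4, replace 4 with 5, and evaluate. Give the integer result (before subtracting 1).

5

step 0: 4 = 3 + 1; sub 4 for 3: 4 + 1; = 5; G_1 = 5−1 = 4
step 1: 4 = 4; sub 5 for 4: 5; = 5; G_2 = 5−1 = 4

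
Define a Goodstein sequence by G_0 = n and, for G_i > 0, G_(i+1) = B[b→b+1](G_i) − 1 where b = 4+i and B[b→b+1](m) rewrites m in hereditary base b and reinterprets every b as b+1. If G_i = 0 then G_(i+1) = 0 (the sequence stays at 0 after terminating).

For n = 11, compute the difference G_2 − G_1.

1

11 —HB4→ 2·4 + 3 —bump→ 2·5 + 3 = 13 —(−1)→ 12
12 —HB5→ 2·5 + 2 —bump→ 2·6 + 2 = 14 —(−1)→ 13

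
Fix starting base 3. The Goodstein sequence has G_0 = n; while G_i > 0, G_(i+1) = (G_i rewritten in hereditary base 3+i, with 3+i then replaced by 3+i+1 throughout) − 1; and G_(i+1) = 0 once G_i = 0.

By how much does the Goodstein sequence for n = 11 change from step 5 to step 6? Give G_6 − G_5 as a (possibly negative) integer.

step 0: 11 = 3^2 + 2; sub 4 for 3: 4^2 + 2; = 18; G_1 = 18−1 = 17
step 1: 17 = 4^2 + 1; sub 5 for 4: 5^2 + 1; = 26; G_2 = 26−1 = 25
step 2: 25 = 5^2; sub 6 for 5: 6^2; = 36; G_3 = 36−1 = 35
step 3: 35 = 5·6 + 5; sub 7 for 6: 5·7 + 5; = 40; G_4 = 40−1 = 39
step 4: 39 = 5·7 + 4; sub 8 for 7: 5·8 + 4; = 44; G_5 = 44−1 = 43
step 5: 43 = 5·8 + 3; sub 9 for 8: 5·9 + 3; = 48; G_6 = 48−1 = 47

4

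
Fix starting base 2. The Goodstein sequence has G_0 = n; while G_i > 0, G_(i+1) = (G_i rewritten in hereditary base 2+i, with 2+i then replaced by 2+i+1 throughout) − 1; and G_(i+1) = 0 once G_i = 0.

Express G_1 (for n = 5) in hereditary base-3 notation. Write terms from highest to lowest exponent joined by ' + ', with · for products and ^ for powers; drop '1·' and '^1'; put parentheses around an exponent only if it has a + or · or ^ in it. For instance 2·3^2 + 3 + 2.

G_0 = 5. HB_2(5) = 2^2 + 1. Bump = 28. G_1 = 27.
G_1 = 27. HB_3(27) = 3^3. Bump = 256. G_2 = 255.

3^3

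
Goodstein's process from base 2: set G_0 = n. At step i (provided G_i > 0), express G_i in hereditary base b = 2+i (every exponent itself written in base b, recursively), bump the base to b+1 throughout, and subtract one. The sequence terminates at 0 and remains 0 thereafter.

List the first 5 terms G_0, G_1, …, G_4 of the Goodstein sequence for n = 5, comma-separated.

(0) 5|_2 = 2^2 + 1 ↦ 3^3 + 1|_3 = 28 ⇒ 27
(1) 27|_3 = 3^3 ↦ 4^4|_4 = 256 ⇒ 255
(2) 255|_4 = 3·4^3 + 3·4^2 + 3·4 + 3 ↦ 3·5^3 + 3·5^2 + 3·5 + 3|_5 = 468 ⇒ 467
(3) 467|_5 = 3·5^3 + 3·5^2 + 3·5 + 2 ↦ 3·6^3 + 3·6^2 + 3·6 + 2|_6 = 776 ⇒ 775

5, 27, 255, 467, 775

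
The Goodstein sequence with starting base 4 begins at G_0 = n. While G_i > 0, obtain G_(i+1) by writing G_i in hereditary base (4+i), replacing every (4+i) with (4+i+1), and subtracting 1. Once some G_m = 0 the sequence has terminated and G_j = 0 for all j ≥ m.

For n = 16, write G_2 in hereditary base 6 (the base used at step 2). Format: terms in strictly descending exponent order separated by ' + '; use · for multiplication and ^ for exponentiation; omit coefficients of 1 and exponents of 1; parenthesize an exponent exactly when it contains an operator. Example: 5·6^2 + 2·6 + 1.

4·6 + 3

16 —HB4→ 4^2 —bump→ 5^2 = 25 —(−1)→ 24
24 —HB5→ 4·5 + 4 —bump→ 4·6 + 4 = 28 —(−1)→ 27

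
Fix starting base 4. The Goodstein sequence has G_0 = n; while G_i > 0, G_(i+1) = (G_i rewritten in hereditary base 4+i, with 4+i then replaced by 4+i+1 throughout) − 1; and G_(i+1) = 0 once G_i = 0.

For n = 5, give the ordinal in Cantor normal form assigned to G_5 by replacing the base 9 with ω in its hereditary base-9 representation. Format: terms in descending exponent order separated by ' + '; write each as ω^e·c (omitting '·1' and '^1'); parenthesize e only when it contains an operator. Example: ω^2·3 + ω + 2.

2

step 0: 5 = 4 + 1; sub 5 for 4: 5 + 1; = 6; G_1 = 6−1 = 5
step 1: 5 = 5; sub 6 for 5: 6; = 6; G_2 = 6−1 = 5
step 2: 5 = 5; sub 7 for 6: 5; = 5; G_3 = 5−1 = 4
step 3: 4 = 4; sub 8 for 7: 4; = 4; G_4 = 4−1 = 3
step 4: 3 = 3; sub 9 for 8: 3; = 3; G_5 = 3−1 = 2
step 5: 2 = 2; sub 10 for 9: 2; = 2; G_6 = 2−1 = 1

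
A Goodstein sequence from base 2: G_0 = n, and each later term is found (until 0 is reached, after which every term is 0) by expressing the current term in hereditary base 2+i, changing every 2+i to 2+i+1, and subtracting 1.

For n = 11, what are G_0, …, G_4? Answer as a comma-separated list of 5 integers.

(0) 11|_2 = 2^(2 + 1) + 2 + 1 ↦ 3^(3 + 1) + 3 + 1|_3 = 85 ⇒ 84
(1) 84|_3 = 3^(3 + 1) + 3 ↦ 4^(4 + 1) + 4|_4 = 1028 ⇒ 1027
(2) 1027|_4 = 4^(4 + 1) + 3 ↦ 5^(5 + 1) + 3|_5 = 15628 ⇒ 15627
(3) 15627|_5 = 5^(5 + 1) + 2 ↦ 6^(6 + 1) + 2|_6 = 279938 ⇒ 279937

11, 84, 1027, 15627, 279937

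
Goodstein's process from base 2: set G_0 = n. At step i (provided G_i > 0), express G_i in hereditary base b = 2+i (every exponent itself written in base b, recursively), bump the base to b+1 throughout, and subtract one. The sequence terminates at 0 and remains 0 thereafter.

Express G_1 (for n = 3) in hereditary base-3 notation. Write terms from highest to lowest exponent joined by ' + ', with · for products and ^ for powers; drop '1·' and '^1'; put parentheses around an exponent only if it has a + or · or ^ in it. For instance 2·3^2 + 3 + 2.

3

step 0: 3 = 2 + 1; sub 3 for 2: 3 + 1; = 4; G_1 = 4−1 = 3
step 1: 3 = 3; sub 4 for 3: 4; = 4; G_2 = 4−1 = 3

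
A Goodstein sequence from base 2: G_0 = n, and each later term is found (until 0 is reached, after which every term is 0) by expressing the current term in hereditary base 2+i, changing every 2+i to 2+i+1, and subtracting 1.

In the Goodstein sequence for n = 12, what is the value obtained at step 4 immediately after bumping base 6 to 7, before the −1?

G_0 = 12. HB_2(12) = 2^(2 + 1) + 2^2. Bump = 108. G_1 = 107.
G_1 = 107. HB_3(107) = 3^(3 + 1) + 2·3^2 + 2·3 + 2. Bump = 1066. G_2 = 1065.
G_2 = 1065. HB_4(1065) = 4^(4 + 1) + 2·4^2 + 2·4 + 1. Bump = 15686. G_3 = 15685.
G_3 = 15685. HB_5(15685) = 5^(5 + 1) + 2·5^2 + 2·5. Bump = 280020. G_4 = 280019.

5764911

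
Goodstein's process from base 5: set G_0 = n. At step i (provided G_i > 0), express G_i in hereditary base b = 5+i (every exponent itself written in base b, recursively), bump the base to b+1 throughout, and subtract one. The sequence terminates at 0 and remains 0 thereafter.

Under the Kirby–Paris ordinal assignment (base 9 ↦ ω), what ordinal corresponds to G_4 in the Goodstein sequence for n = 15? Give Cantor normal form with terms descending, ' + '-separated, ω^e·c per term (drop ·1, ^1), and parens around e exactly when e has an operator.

step 0: 15 = 3·5; sub 6 for 5: 3·6; = 18; G_1 = 18−1 = 17
step 1: 17 = 2·6 + 5; sub 7 for 6: 2·7 + 5; = 19; G_2 = 19−1 = 18
step 2: 18 = 2·7 + 4; sub 8 for 7: 2·8 + 4; = 20; G_3 = 20−1 = 19
step 3: 19 = 2·8 + 3; sub 9 for 8: 2·9 + 3; = 21; G_4 = 21−1 = 20
step 4: 20 = 2·9 + 2; sub 10 for 9: 2·10 + 2; = 22; G_5 = 22−1 = 21

ω·2 + 2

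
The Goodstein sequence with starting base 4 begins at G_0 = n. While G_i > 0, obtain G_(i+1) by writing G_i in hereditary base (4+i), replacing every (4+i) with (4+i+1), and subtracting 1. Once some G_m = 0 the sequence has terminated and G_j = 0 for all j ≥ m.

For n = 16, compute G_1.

24

(0) 16|_4 = 4^2 ↦ 5^2|_5 = 25 ⇒ 24
(1) 24|_5 = 4·5 + 4 ↦ 4·6 + 4|_6 = 28 ⇒ 27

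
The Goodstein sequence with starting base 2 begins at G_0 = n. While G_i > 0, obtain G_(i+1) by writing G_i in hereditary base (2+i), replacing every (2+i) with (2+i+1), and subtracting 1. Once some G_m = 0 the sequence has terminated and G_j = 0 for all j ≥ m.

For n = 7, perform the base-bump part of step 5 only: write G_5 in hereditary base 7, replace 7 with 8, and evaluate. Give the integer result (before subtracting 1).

[0] 7 ≡ 2^2 + 2 + 1 (base 2). Lift 3: 31. −1: 30.
[1] 30 ≡ 3^3 + 3 (base 3). Lift 4: 260. −1: 259.
[2] 259 ≡ 4^4 + 3 (base 4). Lift 5: 3128. −1: 3127.
[3] 3127 ≡ 5^5 + 2 (base 5). Lift 6: 46658. −1: 46657.
[4] 46657 ≡ 6^6 + 1 (base 6). Lift 7: 823544. −1: 823543.
[5] 823543 ≡ 7^7 (base 7). Lift 8: 16777216. −1: 16777215.

16777216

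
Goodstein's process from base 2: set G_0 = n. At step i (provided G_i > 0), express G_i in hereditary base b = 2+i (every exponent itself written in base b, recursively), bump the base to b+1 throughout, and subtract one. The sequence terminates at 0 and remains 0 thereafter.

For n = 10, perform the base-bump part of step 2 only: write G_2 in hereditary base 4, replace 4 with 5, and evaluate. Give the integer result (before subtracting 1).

base 2: 10 = 2^(2 + 1) + 2; at 3: 3^(3 + 1) + 3 = 84; next = 83
base 3: 83 = 3^(3 + 1) + 2; at 4: 4^(4 + 1) + 2 = 1026; next = 1025
base 4: 1025 = 4^(4 + 1) + 1; at 5: 5^(5 + 1) + 1 = 15626; next = 15625

15626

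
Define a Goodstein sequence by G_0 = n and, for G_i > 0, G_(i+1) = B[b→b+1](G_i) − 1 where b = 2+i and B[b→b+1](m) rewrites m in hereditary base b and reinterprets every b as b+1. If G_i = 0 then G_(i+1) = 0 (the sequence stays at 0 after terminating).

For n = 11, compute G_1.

84

step 0: 11 = 2^(2 + 1) + 2 + 1; sub 3 for 2: 3^(3 + 1) + 3 + 1; = 85; G_1 = 85−1 = 84
step 1: 84 = 3^(3 + 1) + 3; sub 4 for 3: 4^(4 + 1) + 4; = 1028; G_2 = 1028−1 = 1027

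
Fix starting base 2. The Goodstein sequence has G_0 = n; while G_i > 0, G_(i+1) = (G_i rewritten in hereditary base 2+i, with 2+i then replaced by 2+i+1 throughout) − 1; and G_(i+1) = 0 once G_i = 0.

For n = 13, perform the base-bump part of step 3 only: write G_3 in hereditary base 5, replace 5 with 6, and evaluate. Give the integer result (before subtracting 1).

280712

[0] 13 ≡ 2^(2 + 1) + 2^2 + 1 (base 2). Lift 3: 109. −1: 108.
[1] 108 ≡ 3^(3 + 1) + 3^3 (base 3). Lift 4: 1280. −1: 1279.
[2] 1279 ≡ 4^(4 + 1) + 3·4^3 + 3·4^2 + 3·4 + 3 (base 4). Lift 5: 16093. −1: 16092.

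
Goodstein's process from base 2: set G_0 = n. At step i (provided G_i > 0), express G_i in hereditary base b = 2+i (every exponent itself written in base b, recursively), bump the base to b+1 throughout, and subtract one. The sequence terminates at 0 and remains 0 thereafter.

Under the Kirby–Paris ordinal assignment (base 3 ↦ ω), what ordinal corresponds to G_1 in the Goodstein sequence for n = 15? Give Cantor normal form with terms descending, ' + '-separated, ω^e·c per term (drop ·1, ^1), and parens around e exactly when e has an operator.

ω^(ω + 1) + ω^ω + ω

[0] 15 ≡ 2^(2 + 1) + 2^2 + 2 + 1 (base 2). Lift 3: 112. −1: 111.
[1] 111 ≡ 3^(3 + 1) + 3^3 + 3 (base 3). Lift 4: 1284. −1: 1283.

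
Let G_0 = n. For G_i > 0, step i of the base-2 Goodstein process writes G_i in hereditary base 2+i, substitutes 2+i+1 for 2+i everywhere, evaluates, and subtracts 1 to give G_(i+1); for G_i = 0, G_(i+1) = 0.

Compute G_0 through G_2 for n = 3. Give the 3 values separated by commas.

3, 3, 3

base 2: 3 = 2 + 1; at 3: 3 + 1 = 4; next = 3
base 3: 3 = 3; at 4: 4 = 4; next = 3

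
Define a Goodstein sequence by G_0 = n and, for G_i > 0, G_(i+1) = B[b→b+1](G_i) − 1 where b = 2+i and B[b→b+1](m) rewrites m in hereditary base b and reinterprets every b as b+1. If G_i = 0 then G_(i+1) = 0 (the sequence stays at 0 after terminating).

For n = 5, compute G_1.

5 —HB2→ 2^2 + 1 —bump→ 3^3 + 1 = 28 —(−1)→ 27
27 —HB3→ 3^3 —bump→ 4^4 = 256 —(−1)→ 255

27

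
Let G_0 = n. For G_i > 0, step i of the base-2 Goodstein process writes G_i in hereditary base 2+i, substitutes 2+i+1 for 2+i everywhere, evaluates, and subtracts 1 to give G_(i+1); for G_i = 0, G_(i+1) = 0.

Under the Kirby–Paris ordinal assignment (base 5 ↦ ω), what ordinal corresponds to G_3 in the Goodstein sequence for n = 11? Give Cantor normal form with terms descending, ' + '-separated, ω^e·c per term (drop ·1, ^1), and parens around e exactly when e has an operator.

ω^(ω + 1) + 2

[0] 11 ≡ 2^(2 + 1) + 2 + 1 (base 2). Lift 3: 85. −1: 84.
[1] 84 ≡ 3^(3 + 1) + 3 (base 3). Lift 4: 1028. −1: 1027.
[2] 1027 ≡ 4^(4 + 1) + 3 (base 4). Lift 5: 15628. −1: 15627.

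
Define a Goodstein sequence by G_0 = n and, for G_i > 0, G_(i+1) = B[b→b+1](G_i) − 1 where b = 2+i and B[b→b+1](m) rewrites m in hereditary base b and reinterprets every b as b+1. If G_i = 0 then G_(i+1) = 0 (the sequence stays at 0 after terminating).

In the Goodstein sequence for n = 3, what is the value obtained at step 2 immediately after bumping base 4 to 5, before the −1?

3

base 2: 3 = 2 + 1; at 3: 3 + 1 = 4; next = 3
base 3: 3 = 3; at 4: 4 = 4; next = 3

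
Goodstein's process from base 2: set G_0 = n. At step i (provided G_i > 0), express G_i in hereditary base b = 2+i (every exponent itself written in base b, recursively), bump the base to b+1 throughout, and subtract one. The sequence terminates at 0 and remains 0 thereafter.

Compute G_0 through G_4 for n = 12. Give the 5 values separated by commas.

base 2: 12 = 2^(2 + 1) + 2^2; at 3: 3^(3 + 1) + 3^3 = 108; next = 107
base 3: 107 = 3^(3 + 1) + 2·3^2 + 2·3 + 2; at 4: 4^(4 + 1) + 2·4^2 + 2·4 + 2 = 1066; next = 1065
base 4: 1065 = 4^(4 + 1) + 2·4^2 + 2·4 + 1; at 5: 5^(5 + 1) + 2·5^2 + 2·5 + 1 = 15686; next = 15685
base 5: 15685 = 5^(5 + 1) + 2·5^2 + 2·5; at 6: 6^(6 + 1) + 2·6^2 + 2·6 = 280020; next = 280019

12, 107, 1065, 15685, 280019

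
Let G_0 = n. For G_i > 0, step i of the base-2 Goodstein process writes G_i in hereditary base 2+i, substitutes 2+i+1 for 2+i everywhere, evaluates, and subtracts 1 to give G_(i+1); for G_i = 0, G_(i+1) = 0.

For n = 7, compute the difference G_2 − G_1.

[0] 7 ≡ 2^2 + 2 + 1 (base 2). Lift 3: 31. −1: 30.
[1] 30 ≡ 3^3 + 3 (base 3). Lift 4: 260. −1: 259.

229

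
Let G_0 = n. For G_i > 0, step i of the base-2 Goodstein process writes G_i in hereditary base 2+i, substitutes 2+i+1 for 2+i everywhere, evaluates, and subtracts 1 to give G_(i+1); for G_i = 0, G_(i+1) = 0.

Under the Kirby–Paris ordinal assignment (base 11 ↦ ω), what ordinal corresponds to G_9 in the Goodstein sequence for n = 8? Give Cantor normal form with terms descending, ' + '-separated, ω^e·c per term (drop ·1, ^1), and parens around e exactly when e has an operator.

G_0 = 8. HB_2(8) = 2^(2 + 1). Bump = 81. G_1 = 80.
G_1 = 80. HB_3(80) = 2·3^3 + 2·3^2 + 2·3 + 2. Bump = 554. G_2 = 553.
G_2 = 553. HB_4(553) = 2·4^4 + 2·4^2 + 2·4 + 1. Bump = 6311. G_3 = 6310.
G_3 = 6310. HB_5(6310) = 2·5^5 + 2·5^2 + 2·5. Bump = 93396. G_4 = 93395.
G_4 = 93395. HB_6(93395) = 2·6^6 + 2·6^2 + 6 + 5. Bump = 1647196. G_5 = 1647195.
G_5 = 1647195. HB_7(1647195) = 2·7^7 + 2·7^2 + 7 + 4. Bump = 33554572. G_6 = 33554571.
G_6 = 33554571. HB_8(33554571) = 2·8^8 + 2·8^2 + 8 + 3. Bump = 774841152. G_7 = 774841151.
G_7 = 774841151. HB_9(774841151) = 2·9^9 + 2·9^2 + 9 + 2. Bump = 20000000212. G_8 = 20000000211.
G_8 = 20000000211. HB_10(20000000211) = 2·10^10 + 2·10^2 + 10 + 1. Bump = 570623341476. G_9 = 570623341475.

ω^ω·2 + ω^2·2 + ω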